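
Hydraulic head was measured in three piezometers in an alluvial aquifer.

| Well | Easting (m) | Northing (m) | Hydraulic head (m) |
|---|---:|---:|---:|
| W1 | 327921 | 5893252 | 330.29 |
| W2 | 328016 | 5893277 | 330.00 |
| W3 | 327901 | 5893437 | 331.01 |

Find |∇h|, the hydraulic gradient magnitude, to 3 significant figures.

Taking W1 as reference: W2−W1 = (95, 25, -0.29); W3−W1 = (-20, 185, +0.72).
Determinant of the coordinate differences = 95·185 − (-20)·25 = 18075.
∂h/∂x = [(-0.29)·185 − (+0.72)·25] / 18075 = -0.003964
∂h/∂y = [95·(+0.72) − (-20)·(-0.29)] / 18075 = +0.003463
|∇h| = √(-0.003964² + 0.003463²) = 0.005264

0.00526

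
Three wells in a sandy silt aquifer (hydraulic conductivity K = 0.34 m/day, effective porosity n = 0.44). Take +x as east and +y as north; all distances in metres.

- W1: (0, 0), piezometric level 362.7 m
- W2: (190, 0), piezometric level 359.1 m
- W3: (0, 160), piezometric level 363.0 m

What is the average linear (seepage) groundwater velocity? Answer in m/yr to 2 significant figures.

∂h/∂x = (359.1 − 362.7) / (190 − 0) = -0.01895
∂h/∂y = (363.0 − 362.7) / (160 − 0) = +0.001875
|∇h| = √(-0.01895² + 0.001875²) = 0.01904
Seepage velocity v = K·i/n = 0.34 × 0.01904 / 0.44 = 0.01471 m/day = 5.373 m/yr.

5.4 m/yr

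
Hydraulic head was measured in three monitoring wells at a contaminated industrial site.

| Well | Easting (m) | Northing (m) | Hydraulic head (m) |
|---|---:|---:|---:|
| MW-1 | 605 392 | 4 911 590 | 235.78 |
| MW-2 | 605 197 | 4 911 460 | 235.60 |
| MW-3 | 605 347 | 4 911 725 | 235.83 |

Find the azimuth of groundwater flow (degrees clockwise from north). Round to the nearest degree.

Three-point gradient (reference MW-1): Δ to MW-2 = (-195, -130, -0.18), Δ to MW-3 = (-45, 135, +0.05).
∂h/∂x = +0.0005532, ∂h/∂y = +0.0005548 (det = -32175).
Flow direction (−∇h) has components (-0.0005532 E, -0.0005548 N).
Azimuth = atan2(E, N) = atan2(-0.0005532, -0.0005548) = 224.9° ≈ 225°.

225°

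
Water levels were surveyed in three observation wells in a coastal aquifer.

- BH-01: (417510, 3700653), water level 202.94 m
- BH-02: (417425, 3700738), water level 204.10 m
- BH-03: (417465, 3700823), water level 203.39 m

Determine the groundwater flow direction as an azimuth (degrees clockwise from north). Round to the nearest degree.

With h = a·x + b·y + c and BH-01 as origin, the differences give:
  (-85)·a + 85·b = +1.16
  (-45)·a + 170·b = +0.45
Eliminate b (×170 and ×85, subtract): -10625·a = 158.950 → a = ∂h/∂x = -0.01496
Back-substitute: b = ∂h/∂y = -0.001313.
Flow direction (−∇h) has components (+0.01496 E, +0.001313 N).
Azimuth = atan2(E, N) = atan2(+0.01496, +0.001313) = 85.0° ≈ 085°.

085°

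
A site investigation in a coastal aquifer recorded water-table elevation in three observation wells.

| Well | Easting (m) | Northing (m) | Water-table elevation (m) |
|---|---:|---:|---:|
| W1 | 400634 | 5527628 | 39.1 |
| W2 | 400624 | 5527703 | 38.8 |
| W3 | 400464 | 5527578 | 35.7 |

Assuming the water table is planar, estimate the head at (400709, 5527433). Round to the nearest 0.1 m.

40.9 m

Differences from W1: to W2 (Δx, Δy, Δh) = (-10, 75, -0.3); to W3 = (-170, -50, -3.4).
Solve a·Δx + b·Δy = Δh: det = (-10)·(-50) − (-170)·75 = 13250.
∂h/∂x = [(-0.3)·(-50) − (-3.4)·75] / 13250 = +0.02038
∂h/∂y = [(-10)·(-3.4) − (-170)·(-0.3)] / 13250 = -0.001283
h(400709, 5527433) = 39.1 + (+0.02038)·(75) + (-0.001283)·(-195) = 39.1 +1.528 +0.250 = 40.878 m.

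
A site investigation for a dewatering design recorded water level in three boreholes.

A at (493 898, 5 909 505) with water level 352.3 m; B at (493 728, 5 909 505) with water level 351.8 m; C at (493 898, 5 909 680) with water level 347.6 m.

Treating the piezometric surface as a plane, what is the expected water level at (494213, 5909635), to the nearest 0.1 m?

∂h/∂x = (351.8 − 352.3) / (493728 − 493898) = +0.002941
∂h/∂y = (347.6 − 352.3) / (5909680 − 5909505) = -0.02686
h(494213, 5909635) = 352.3 + (+0.002941)·(315) + (-0.02686)·(130) = 352.3 +0.926 -3.491 = 349.735 m.

349.7 m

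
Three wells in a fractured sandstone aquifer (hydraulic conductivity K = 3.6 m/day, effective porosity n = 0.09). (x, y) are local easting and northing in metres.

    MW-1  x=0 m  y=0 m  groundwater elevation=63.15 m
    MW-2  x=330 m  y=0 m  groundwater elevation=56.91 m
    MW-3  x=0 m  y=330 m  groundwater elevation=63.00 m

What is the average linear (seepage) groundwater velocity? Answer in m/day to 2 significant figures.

∂h/∂x = (56.91 − 63.15) / (330 − 0) = -0.01891
∂h/∂y = (63.00 − 63.15) / (330 − 0) = -0.0004545
|∇h| = √(-0.01891² + -0.0004545²) = 0.01892
Seepage velocity v = K·i/n = 3.6 × 0.01892 / 0.09 = 0.7568 m/day.

0.76 m/day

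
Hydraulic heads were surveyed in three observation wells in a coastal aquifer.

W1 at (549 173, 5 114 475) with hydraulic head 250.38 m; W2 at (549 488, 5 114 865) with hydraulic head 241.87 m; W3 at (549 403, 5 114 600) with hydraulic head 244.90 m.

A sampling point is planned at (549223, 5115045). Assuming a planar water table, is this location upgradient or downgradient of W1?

With h = a·x + b·y + c and W1 as origin, the differences give:
  315·a + 390·b = -8.51
  230·a + 125·b = -5.48
Eliminate b (×125 and ×390, subtract): -50325·a = 1073.450 → a = ∂h/∂x = -0.02133
Back-substitute: b = ∂h/∂y = -0.004592.
Head at (549223, 5115045) = 250.38 + (-0.02133)·(50) + (-0.004592)·(570) = 246.70 m.
That is lower than the 250.38 m at W1, so the point is downgradient.

downgradient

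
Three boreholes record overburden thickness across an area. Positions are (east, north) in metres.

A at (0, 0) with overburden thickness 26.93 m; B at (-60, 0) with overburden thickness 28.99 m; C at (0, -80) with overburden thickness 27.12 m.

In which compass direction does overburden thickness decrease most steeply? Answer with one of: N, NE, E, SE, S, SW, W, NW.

E

∂d/∂x = (28.99 − 26.93) / (-60 − 0) = -0.03433
∂d/∂y = (27.12 − 26.93) / (-80 − 0) = -0.002375
Steepest decrease is along −∇f = (+0.03433 E, +0.002375 N) → east.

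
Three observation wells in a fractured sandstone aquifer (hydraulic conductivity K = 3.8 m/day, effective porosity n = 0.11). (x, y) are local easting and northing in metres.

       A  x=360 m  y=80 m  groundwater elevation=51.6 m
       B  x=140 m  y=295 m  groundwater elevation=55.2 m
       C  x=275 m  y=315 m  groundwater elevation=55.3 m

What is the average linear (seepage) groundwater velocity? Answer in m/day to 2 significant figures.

0.53 m/day

Taking A as reference: B−A = (-220, 215, +3.6); C−A = (-85, 235, +3.7).
Solve a·Δx + b·Δy = Δh: det = (-220)·235 − (-85)·215 = -33425.
∂h/∂x = [(+3.6)·235 − (+3.7)·215] / -33425 = -0.001511
∂h/∂y = [(-220)·(+3.7) − (-85)·(+3.6)] / -33425 = +0.01520
|∇h| = √(-0.001511² + 0.01520²) = 0.01527
Seepage velocity v = K·i/n = 3.8 × 0.01527 / 0.11 = 0.5275 m/day.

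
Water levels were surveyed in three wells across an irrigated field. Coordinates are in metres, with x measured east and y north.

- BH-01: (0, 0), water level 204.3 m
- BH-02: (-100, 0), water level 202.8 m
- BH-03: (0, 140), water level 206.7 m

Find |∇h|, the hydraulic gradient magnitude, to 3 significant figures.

0.0228

∂h/∂x = (202.8 − 204.3) / (-100 − 0) = +0.01500
∂h/∂y = (206.7 − 204.3) / (140 − 0) = +0.01714
|∇h| = √(0.01500² + 0.01714²) = 0.02278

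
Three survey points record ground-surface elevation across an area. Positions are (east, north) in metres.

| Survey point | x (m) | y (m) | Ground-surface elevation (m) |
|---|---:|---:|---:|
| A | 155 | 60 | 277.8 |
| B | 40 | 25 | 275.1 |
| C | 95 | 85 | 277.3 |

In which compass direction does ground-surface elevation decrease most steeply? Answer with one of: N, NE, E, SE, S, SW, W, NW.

SW

Taking A as reference: B−A = (-115, -35, -2.7); C−A = (-60, 25, -0.5).
Solve a·Δx + b·Δy = Δz: det = (-115)·25 − (-60)·(-35) = -4975.
∂z/∂x = [(-2.7)·25 − (-0.5)·(-35)] / -4975 = +0.01709
∂z/∂y = [(-115)·(-0.5) − (-60)·(-2.7)] / -4975 = +0.02101
Steepest decrease is along −∇f = (-0.01709 E, -0.02101 N) → southwest.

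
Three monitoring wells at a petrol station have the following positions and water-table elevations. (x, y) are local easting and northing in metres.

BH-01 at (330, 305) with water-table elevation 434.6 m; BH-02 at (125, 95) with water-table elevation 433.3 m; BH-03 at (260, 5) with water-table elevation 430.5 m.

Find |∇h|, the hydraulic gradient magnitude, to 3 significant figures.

Taking BH-01 as reference: BH-02−BH-01 = (-205, -210, -1.3); BH-03−BH-01 = (-70, -300, -4.1).
Determinant of the coordinate differences = (-205)·(-300) − (-70)·(-210) = 46800.
∂h/∂x = [(-1.3)·(-300) − (-4.1)·(-210)] / 46800 = -0.01006
∂h/∂y = [(-205)·(-4.1) − (-70)·(-1.3)] / 46800 = +0.01601
|∇h| = √(-0.01006² + 0.01601²) = 0.01891

0.0189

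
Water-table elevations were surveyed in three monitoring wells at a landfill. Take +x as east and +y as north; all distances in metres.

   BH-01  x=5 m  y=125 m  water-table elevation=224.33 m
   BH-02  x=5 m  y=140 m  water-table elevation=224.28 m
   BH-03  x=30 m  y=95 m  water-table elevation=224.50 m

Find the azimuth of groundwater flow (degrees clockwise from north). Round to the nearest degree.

Three-point gradient (reference BH-01): Δ to BH-02 = (0, 15, -0.05), Δ to BH-03 = (25, -30, +0.17).
∂h/∂x = +0.002800, ∂h/∂y = -0.003333 (det = -375).
Flow direction (−∇h) has components (-0.002800 E, +0.003333 N).
Azimuth = atan2(E, N) = atan2(-0.002800, +0.003333) = 320.0° ≈ 320°.

320°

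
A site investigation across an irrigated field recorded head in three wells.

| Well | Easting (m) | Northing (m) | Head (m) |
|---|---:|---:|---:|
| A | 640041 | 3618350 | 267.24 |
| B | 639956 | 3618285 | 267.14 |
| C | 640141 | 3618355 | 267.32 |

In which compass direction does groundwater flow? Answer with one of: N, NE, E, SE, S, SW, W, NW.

SW

Differences from A: to B (Δx, Δy, Δh) = (-85, -65, -0.10); to C = (100, 5, +0.08).
Determinant of the coordinate differences = (-85)·5 − 100·(-65) = 6075.
∂h/∂x = [(-0.10)·5 − (+0.08)·(-65)] / 6075 = +0.0007737
∂h/∂y = [(-85)·(+0.08) − 100·(-0.10)] / 6075 = +0.0005267
Flow = −∇h = (-0.0007737 east, -0.0005267 north), which points southwest.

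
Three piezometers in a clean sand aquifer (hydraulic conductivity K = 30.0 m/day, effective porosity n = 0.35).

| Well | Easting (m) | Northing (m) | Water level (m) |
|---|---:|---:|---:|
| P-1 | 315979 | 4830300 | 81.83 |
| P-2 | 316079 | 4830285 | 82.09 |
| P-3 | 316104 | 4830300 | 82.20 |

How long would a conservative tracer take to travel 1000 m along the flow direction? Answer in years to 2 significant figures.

Three-point gradient (reference P-1): Δ to P-2 = (100, -15, +0.26), Δ to P-3 = (125, 0, +0.37).
∂h/∂x = +0.002960, ∂h/∂y = +0.002400 (det = 1875).
|∇h| = √(0.002960² + 0.002400²) = 0.003811
Seepage velocity v = K·i/n = 30.0 × 0.003811 / 0.35 = 0.3267 m/day.
t = 1000 / 0.3267 = 3061 days = 8.38 years.

8.4 years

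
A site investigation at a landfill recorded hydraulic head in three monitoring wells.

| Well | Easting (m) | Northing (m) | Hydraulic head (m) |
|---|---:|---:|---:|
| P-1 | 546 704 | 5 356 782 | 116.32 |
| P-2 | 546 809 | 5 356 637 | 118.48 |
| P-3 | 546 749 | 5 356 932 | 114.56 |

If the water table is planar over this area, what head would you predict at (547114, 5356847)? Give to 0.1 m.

116.8 m

Differences from P-1: to P-2 (Δx, Δy, Δh) = (105, -145, +2.16); to P-3 = (45, 150, -1.76).
Determinant of the coordinate differences = 105·150 − 45·(-145) = 22275.
∂h/∂x = [(+2.16)·150 − (-1.76)·(-145)] / 22275 = +0.003089
∂h/∂y = [105·(-1.76) − 45·(+2.16)] / 22275 = -0.01266
h(547114, 5356847) = 116.32 + (+0.003089)·(410) + (-0.01266)·(65) = 116.32 +1.266 -0.823 = 116.763 m.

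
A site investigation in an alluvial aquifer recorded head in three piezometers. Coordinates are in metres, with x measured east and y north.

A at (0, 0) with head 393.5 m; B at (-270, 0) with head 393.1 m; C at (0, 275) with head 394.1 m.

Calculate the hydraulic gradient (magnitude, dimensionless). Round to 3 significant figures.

0.00264

∂h/∂x = (393.1 − 393.5) / (-270 − 0) = +0.001481
∂h/∂y = (394.1 − 393.5) / (275 − 0) = +0.002182
|∇h| = √(0.001481² + 0.002182²) = 0.002637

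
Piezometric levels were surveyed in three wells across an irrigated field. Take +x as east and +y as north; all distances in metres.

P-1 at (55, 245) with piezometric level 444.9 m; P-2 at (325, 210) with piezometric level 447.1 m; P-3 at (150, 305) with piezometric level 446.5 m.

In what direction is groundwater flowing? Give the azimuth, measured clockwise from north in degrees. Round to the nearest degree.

Differences from P-1: to P-2 (Δx, Δy, Δh) = (270, -35, +2.2); to P-3 = (95, 60, +1.6).
Determinant of the coordinate differences = 270·60 − 95·(-35) = 19525.
∂h/∂x = [(+2.2)·60 − (+1.6)·(-35)] / 19525 = +0.009629
∂h/∂y = [270·(+1.6) − 95·(+2.2)] / 19525 = +0.01142
Flow direction (−∇h) has components (-0.009629 E, -0.01142 N).
Azimuth = atan2(E, N) = atan2(-0.009629, -0.01142) = 220.1° ≈ 220°.

220°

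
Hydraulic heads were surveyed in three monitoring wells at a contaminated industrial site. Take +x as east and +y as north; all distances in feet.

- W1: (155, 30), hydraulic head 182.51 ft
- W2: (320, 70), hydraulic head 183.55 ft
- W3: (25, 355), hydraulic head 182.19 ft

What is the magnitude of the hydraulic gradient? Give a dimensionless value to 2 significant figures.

0.0061

Three-point gradient (reference W1): Δ to W2 = (165, 40, +1.04), Δ to W3 = (-130, 325, -0.32).
∂h/∂x = +0.005963, ∂h/∂y = +0.001401 (det = 58825).
|∇h| = √(0.005963² + 0.001401²) = 0.006125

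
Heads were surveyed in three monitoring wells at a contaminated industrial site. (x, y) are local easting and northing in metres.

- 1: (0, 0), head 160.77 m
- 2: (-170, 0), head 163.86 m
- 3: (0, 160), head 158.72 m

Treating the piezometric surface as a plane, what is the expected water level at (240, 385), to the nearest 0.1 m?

∂h/∂x = (163.86 − 160.77) / (-170 − 0) = -0.01818
∂h/∂y = (158.72 − 160.77) / (160 − 0) = -0.01281
h(240, 385) = 160.77 + (-0.01818)·(240) + (-0.01281)·(385) = 160.77 -4.362 -4.933 = 151.475 m.

151.5 m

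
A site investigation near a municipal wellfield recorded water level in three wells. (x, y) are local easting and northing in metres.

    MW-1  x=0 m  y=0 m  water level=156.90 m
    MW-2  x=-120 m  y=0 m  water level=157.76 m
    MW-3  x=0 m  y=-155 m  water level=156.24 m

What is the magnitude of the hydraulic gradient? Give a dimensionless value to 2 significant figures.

∂h/∂x = (157.76 − 156.90) / (-120 − 0) = -0.007167
∂h/∂y = (156.24 − 156.90) / (-155 − 0) = +0.004258
|∇h| = √(-0.007167² + 0.004258²) = 0.008336

0.0083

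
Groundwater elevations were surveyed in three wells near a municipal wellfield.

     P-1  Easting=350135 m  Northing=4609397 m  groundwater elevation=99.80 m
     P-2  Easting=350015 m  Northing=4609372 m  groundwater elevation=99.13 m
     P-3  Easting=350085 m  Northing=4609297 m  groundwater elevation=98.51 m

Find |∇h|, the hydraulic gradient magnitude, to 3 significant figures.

0.0117

Differences from P-1: to P-2 (Δx, Δy, Δh) = (-120, -25, -0.67); to P-3 = (-50, -100, -1.29).
Solve a·Δx + b·Δy = Δh: det = (-120)·(-100) − (-50)·(-25) = 10750.
∂h/∂x = [(-0.67)·(-100) − (-1.29)·(-25)] / 10750 = +0.003233
∂h/∂y = [(-120)·(-1.29) − (-50)·(-0.67)] / 10750 = +0.01128
|∇h| = √(0.003233² + 0.01128²) = 0.01173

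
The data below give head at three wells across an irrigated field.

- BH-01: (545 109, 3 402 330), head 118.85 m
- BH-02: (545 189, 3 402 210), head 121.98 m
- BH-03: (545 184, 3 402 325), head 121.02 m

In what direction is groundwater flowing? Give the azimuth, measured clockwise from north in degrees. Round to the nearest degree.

284°

Differences from BH-01: to BH-02 (Δx, Δy, Δh) = (80, -120, +3.13); to BH-03 = (75, -5, +2.17).
Solve a·Δx + b·Δy = Δh: det = 80·(-5) − 75·(-120) = 8600.
∂h/∂x = [(+3.13)·(-5) − (+2.17)·(-120)] / 8600 = +0.02846
∂h/∂y = [80·(+2.17) − 75·(+3.13)] / 8600 = -0.007110
Flow direction (−∇h) has components (-0.02846 E, +0.007110 N).
Azimuth = atan2(E, N) = atan2(-0.02846, +0.007110) = 284.0° ≈ 284°.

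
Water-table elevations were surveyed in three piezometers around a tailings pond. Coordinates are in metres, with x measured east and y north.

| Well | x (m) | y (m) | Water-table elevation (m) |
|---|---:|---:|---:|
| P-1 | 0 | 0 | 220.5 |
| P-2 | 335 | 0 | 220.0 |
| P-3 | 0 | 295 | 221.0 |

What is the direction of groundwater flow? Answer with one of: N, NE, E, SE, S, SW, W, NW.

∂h/∂x = (220.0 − 220.5) / (335 − 0) = -0.001493
∂h/∂y = (221.0 − 220.5) / (295 − 0) = +0.001695
Flow = −∇h = (+0.001493 east, -0.001695 north), which points southeast.

SE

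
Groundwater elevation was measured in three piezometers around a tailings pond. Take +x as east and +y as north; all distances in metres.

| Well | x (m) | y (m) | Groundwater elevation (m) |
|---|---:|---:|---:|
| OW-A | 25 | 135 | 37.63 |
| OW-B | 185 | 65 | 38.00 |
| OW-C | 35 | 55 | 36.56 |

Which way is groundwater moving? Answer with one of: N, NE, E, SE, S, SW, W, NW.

SW

With h = a·x + b·y + c and OW-A as origin, the differences give:
  160·a + (-70)·b = +0.37
  10·a + (-80)·b = -1.07
Eliminate b (×(-80) and ×(-70), subtract): -12100·a = -104.500 → a = ∂h/∂x = +0.008636
Back-substitute: b = ∂h/∂y = +0.01445.
Flow = −∇h = (-0.008636 east, -0.01445 north), which points southwest.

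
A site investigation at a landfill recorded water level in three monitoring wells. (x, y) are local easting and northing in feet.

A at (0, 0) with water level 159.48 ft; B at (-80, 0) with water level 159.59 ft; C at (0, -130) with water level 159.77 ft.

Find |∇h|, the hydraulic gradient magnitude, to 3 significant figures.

∂h/∂x = (159.59 − 159.48) / (-80 − 0) = -0.001375
∂h/∂y = (159.77 − 159.48) / (-130 − 0) = -0.002231
|∇h| = √(-0.001375² + -0.002231²) = 0.002621

0.00262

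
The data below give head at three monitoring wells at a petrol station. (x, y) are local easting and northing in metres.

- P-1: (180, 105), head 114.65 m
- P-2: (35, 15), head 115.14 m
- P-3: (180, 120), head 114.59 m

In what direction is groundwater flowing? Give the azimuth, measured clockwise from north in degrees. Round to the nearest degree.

Taking P-1 as reference: P-2−P-1 = (-145, -90, +0.49); P-3−P-1 = (0, 15, -0.06).
Solve a·Δx + b·Δy = Δh: det = (-145)·15 − 0·(-90) = -2175.
∂h/∂x = [(+0.49)·15 − (-0.06)·(-90)] / -2175 = -0.0008966
∂h/∂y = [(-145)·(-0.06) − 0·(+0.49)] / -2175 = -0.004000
Flow direction (−∇h) has components (+0.0008966 E, +0.004000 N).
Azimuth = atan2(E, N) = atan2(+0.0008966, +0.004000) = 12.6° ≈ 013°.

013°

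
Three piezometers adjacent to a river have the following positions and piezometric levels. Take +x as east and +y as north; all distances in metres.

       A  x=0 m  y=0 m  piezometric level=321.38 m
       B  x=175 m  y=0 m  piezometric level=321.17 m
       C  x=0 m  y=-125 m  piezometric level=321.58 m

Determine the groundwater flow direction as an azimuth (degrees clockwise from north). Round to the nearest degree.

037°

∂h/∂x = (321.17 − 321.38) / (175 − 0) = -0.001200
∂h/∂y = (321.58 − 321.38) / (-125 − 0) = -0.001600
Flow direction (−∇h) has components (+0.001200 E, +0.001600 N).
Azimuth = atan2(E, N) = atan2(+0.001200, +0.001600) = 36.9° ≈ 037°.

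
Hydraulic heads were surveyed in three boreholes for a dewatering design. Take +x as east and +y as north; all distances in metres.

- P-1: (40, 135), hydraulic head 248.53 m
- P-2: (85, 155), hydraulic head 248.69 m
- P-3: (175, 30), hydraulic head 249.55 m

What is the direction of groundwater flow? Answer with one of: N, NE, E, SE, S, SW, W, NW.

Differences from P-1: to P-2 (Δx, Δy, Δh) = (45, 20, +0.16); to P-3 = (135, -105, +1.02).
Solve a·Δx + b·Δy = Δh: det = 45·(-105) − 135·20 = -7425.
∂h/∂x = [(+0.16)·(-105) − (+1.02)·20] / -7425 = +0.005010
∂h/∂y = [45·(+1.02) − 135·(+0.16)] / -7425 = -0.003273
Flow = −∇h = (-0.005010 east, +0.003273 north), which points northwest.

NW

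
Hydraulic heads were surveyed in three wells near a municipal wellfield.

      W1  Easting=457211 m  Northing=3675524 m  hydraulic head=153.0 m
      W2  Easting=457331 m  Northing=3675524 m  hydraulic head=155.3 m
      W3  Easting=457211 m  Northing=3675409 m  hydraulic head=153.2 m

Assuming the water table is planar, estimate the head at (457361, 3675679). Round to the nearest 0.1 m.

155.6 m

∂h/∂x = (155.3 − 153.0) / (457331 − 457211) = +0.01917
∂h/∂y = (153.2 − 153.0) / (3675409 − 3675524) = -0.001739
h(457361, 3675679) = 153.0 + (+0.01917)·(150) + (-0.001739)·(155) = 153.0 +2.875 -0.270 = 155.605 m.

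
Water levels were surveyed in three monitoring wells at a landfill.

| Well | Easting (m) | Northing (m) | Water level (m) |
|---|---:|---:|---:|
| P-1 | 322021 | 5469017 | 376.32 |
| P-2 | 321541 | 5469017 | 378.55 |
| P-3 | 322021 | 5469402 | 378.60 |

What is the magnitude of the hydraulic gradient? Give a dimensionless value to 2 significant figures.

0.0075

∂h/∂x = (378.55 − 376.32) / (321541 − 322021) = -0.004646
∂h/∂y = (378.60 − 376.32) / (5469402 − 5469017) = +0.005922
|∇h| = √(-0.004646² + 0.005922²) = 0.007527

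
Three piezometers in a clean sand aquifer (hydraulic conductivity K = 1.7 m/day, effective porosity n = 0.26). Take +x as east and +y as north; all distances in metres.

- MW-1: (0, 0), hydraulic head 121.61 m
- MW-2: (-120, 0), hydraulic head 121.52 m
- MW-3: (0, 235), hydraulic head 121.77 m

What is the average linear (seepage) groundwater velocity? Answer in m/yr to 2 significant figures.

∂h/∂x = (121.52 − 121.61) / (-120 − 0) = +0.0007500
∂h/∂y = (121.77 − 121.61) / (235 − 0) = +0.0006809
|∇h| = √(0.0007500² + 0.0006809²) = 0.001013
Seepage velocity v = K·i/n = 1.7 × 0.001013 / 0.26 = 0.006623 m/day = 2.419 m/yr.

2.4 m/yr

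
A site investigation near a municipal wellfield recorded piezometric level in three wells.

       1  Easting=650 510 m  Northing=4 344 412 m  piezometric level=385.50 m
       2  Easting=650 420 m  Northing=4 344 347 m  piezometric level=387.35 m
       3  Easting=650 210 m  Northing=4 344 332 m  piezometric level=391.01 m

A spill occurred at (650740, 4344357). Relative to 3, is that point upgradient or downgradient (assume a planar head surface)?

Differences from 1: to 2 (Δx, Δy, Δh) = (-90, -65, +1.85); to 3 = (-300, -80, +5.51).
Solve a·Δx + b·Δy = Δh: det = (-90)·(-80) − (-300)·(-65) = -12300.
∂h/∂x = [(+1.85)·(-80) − (+5.51)·(-65)] / -12300 = -0.01709
∂h/∂y = [(-90)·(+5.51) − (-300)·(+1.85)] / -12300 = -0.004805
Head at (650740, 4344357) = 385.50 + (-0.01709)·(230) + (-0.004805)·(-55) = 381.83 m.
That is lower than the 391.01 m at 3, so the point is downgradient.

downgradient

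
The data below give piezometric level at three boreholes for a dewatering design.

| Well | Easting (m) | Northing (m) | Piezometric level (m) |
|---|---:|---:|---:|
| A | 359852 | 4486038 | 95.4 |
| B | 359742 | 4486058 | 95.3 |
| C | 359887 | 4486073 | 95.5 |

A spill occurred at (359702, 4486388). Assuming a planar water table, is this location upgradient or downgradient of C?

upgradient

Differences from A: to B (Δx, Δy, Δh) = (-110, 20, -0.1); to C = (35, 35, +0.1).
Determinant of the coordinate differences = (-110)·35 − 35·20 = -4550.
∂h/∂x = [(-0.1)·35 − (+0.1)·20] / -4550 = +0.001209
∂h/∂y = [(-110)·(+0.1) − 35·(-0.1)] / -4550 = +0.001648
Head at (359702, 4486388) = 95.4 + (+0.001209)·(-150) + (+0.001648)·(350) = 95.80 m.
That is higher than the 95.5 m at C, so the point is upgradient.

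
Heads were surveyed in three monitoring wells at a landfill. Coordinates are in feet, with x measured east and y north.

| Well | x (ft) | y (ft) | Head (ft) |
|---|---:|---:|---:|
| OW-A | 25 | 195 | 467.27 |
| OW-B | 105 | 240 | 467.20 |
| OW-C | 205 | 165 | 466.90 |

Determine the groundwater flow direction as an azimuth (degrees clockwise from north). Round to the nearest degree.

132°

Taking OW-A as reference: OW-B−OW-A = (80, 45, -0.07); OW-C−OW-A = (180, -30, -0.37).
Determinant of the coordinate differences = 80·(-30) − 180·45 = -10500.
∂h/∂x = [(-0.07)·(-30) − (-0.37)·45] / -10500 = -0.001786
∂h/∂y = [80·(-0.37) − 180·(-0.07)] / -10500 = +0.001619
Flow direction (−∇h) has components (+0.001786 E, -0.001619 N).
Azimuth = atan2(E, N) = atan2(+0.001786, -0.001619) = 132.2° ≈ 132°.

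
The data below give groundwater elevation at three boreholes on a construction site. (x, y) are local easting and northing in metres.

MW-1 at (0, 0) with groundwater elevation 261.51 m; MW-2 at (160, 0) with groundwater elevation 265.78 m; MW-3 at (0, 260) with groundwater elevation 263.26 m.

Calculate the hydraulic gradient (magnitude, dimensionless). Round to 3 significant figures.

0.0275

∂h/∂x = (265.78 − 261.51) / (160 − 0) = +0.02669
∂h/∂y = (263.26 − 261.51) / (260 − 0) = +0.006731
|∇h| = √(0.02669² + 0.006731²) = 0.02753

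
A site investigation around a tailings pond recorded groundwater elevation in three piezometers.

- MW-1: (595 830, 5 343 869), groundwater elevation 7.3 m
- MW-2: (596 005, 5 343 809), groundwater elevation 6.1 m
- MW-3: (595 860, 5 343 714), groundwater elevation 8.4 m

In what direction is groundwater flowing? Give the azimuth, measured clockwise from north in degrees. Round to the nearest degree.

048°

Taking MW-1 as reference: MW-2−MW-1 = (175, -60, -1.2); MW-3−MW-1 = (30, -155, +1.1).
Determinant of the coordinate differences = 175·(-155) − 30·(-60) = -25325.
∂h/∂x = [(-1.2)·(-155) − (+1.1)·(-60)] / -25325 = -0.009951
∂h/∂y = [175·(+1.1) − 30·(-1.2)] / -25325 = -0.009023
Flow direction (−∇h) has components (+0.009951 E, +0.009023 N).
Azimuth = atan2(E, N) = atan2(+0.009951, +0.009023) = 47.8° ≈ 048°.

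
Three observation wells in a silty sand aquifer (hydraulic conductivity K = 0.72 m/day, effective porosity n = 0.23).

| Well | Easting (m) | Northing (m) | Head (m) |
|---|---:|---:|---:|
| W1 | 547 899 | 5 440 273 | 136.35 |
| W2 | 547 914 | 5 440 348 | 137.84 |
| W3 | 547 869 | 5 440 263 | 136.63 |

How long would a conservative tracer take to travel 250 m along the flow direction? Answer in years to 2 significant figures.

Differences from W1: to W2 (Δx, Δy, Δh) = (15, 75, +1.49); to W3 = (-30, -10, +0.28).
Solve a·Δx + b·Δy = Δh: det = 15·(-10) − (-30)·75 = 2100.
∂h/∂x = [(+1.49)·(-10) − (+0.28)·75] / 2100 = -0.01710
∂h/∂y = [15·(+0.28) − (-30)·(+1.49)] / 2100 = +0.02329
|∇h| = √(-0.01710² + 0.02329²) = 0.02889
Seepage velocity v = K·i/n = 0.72 × 0.02889 / 0.23 = 0.09044 m/day.
t = 250 / 0.09044 = 2764 days = 7.57 years.

7.6 years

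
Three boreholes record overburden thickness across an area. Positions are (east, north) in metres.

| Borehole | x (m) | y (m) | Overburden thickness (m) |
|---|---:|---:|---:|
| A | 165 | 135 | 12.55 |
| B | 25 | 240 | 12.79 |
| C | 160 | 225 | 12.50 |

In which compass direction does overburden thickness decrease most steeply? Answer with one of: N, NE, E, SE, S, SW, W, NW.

With d = a·x + b·y + c and A as origin, the differences give:
  (-140)·a + 105·b = +0.24
  (-5)·a + 90·b = -0.05
Eliminate b (×90 and ×105, subtract): -12075·a = 26.850 → a = ∂d/∂x = -0.002224
Back-substitute: b = ∂d/∂y = -0.0006791.
Steepest decrease is along −∇f = (+0.002224 E, +0.0006791 N) → east.

E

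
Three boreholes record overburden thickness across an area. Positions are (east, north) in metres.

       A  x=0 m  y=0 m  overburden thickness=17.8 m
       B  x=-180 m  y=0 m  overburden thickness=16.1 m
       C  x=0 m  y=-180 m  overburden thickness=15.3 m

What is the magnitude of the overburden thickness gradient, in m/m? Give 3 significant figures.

0.0168 m/m

∂d/∂x = (16.1 − 17.8) / (-180 − 0) = +0.009444
∂d/∂y = (15.3 − 17.8) / (-180 − 0) = +0.01389
|∇f| = √(0.009444² + 0.01389²) = 0.0168 m/m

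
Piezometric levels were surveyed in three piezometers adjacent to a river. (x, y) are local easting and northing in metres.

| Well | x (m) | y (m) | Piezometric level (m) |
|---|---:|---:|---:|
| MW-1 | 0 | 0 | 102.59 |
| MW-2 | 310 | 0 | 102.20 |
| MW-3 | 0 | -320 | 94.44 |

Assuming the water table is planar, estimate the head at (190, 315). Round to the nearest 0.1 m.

∂h/∂x = (102.20 − 102.59) / (310 − 0) = -0.001258
∂h/∂y = (94.44 − 102.59) / (-320 − 0) = +0.02547
h(190, 315) = 102.59 + (-0.001258)·(190) + (+0.02547)·(315) = 102.59 -0.239 +8.023 = 110.374 m.

110.4 m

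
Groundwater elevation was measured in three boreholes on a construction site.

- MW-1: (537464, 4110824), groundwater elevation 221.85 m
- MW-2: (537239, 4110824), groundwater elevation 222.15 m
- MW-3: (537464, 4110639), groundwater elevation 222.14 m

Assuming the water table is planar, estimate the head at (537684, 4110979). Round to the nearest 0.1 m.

221.3 m

∂h/∂x = (222.15 − 221.85) / (537239 − 537464) = -0.001333
∂h/∂y = (222.14 − 221.85) / (4110639 − 4110824) = -0.001568
h(537684, 4110979) = 221.85 + (-0.001333)·(220) + (-0.001568)·(155) = 221.85 -0.293 -0.243 = 221.314 m.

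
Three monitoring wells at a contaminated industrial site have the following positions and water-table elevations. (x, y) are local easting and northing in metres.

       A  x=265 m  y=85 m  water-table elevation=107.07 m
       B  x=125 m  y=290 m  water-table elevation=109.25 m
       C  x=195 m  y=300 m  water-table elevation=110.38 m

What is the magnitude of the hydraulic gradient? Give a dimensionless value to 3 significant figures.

0.0238

With h = a·x + b·y + c and A as origin, the differences give:
  (-140)·a + 205·b = +2.18
  (-70)·a + 215·b = +3.31
Eliminate b (×215 and ×205, subtract): -15750·a = -209.850 → a = ∂h/∂x = +0.01332
Back-substitute: b = ∂h/∂y = +0.01973.
|∇h| = √(0.01332² + 0.01973²) = 0.02381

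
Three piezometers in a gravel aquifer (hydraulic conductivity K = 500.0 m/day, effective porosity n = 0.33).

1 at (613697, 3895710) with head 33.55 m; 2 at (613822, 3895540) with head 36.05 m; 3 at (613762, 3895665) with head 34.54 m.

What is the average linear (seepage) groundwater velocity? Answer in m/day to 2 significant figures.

Taking 1 as reference: 2−1 = (125, -170, +2.50); 3−1 = (65, -45, +0.99).
Determinant of the coordinate differences = 125·(-45) − 65·(-170) = 5425.
∂h/∂x = [(+2.50)·(-45) − (+0.99)·(-170)] / 5425 = +0.01029
∂h/∂y = [125·(+0.99) − 65·(+2.50)] / 5425 = -0.007143
|∇h| = √(0.01029² + -0.007143²) = 0.01253
Seepage velocity v = K·i/n = 500.0 × 0.01253 / 0.33 = 18.98 m/day.

19 m/day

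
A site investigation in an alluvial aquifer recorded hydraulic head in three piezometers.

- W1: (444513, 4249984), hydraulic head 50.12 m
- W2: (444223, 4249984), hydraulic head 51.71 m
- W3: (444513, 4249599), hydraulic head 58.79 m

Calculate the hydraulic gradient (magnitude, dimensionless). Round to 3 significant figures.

∂h/∂x = (51.71 − 50.12) / (444223 − 444513) = -0.005483
∂h/∂y = (58.79 − 50.12) / (4249599 − 4249984) = -0.02252
|∇h| = √(-0.005483² + -0.02252²) = 0.02318

0.0232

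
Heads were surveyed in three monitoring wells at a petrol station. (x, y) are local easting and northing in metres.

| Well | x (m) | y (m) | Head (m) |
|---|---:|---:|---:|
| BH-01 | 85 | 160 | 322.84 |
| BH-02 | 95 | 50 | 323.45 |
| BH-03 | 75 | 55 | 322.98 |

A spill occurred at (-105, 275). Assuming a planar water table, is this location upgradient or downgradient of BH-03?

Differences from BH-01: to BH-02 (Δx, Δy, Δh) = (10, -110, +0.61); to BH-03 = (-10, -105, +0.14).
Determinant of the coordinate differences = 10·(-105) − (-10)·(-110) = -2150.
∂h/∂x = [(+0.61)·(-105) − (+0.14)·(-110)] / -2150 = +0.02263
∂h/∂y = [10·(+0.14) − (-10)·(+0.61)] / -2150 = -0.003488
Head at (-105, 275) = 322.84 + (+0.02263)·(-190) + (-0.003488)·(115) = 318.14 m.
That is lower than the 322.98 m at BH-03, so the point is downgradient.

downgradient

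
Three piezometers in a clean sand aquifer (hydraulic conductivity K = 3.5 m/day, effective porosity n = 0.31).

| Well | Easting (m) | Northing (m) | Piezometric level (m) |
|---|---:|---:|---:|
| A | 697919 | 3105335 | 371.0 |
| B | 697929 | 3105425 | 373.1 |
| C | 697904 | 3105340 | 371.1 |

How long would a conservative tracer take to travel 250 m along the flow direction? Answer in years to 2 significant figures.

With h = a·x + b·y + c and A as origin, the differences give:
  10·a + 90·b = +2.1
  (-15)·a + 5·b = +0.1
Eliminate b (×5 and ×90, subtract): 1400·a = 1.50 → a = ∂h/∂x = +0.001071
Back-substitute: b = ∂h/∂y = +0.02321.
|∇h| = √(0.001071² + 0.02321²) = 0.02323
Seepage velocity v = K·i/n = 3.5 × 0.02323 / 0.31 = 0.2623 m/day.
t = 250 / 0.2623 = 953.1 days = 2.61 years.

2.6 years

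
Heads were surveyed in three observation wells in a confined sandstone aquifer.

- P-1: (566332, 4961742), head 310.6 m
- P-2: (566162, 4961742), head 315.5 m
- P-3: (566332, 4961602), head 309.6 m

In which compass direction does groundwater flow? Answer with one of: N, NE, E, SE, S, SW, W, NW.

∂h/∂x = (315.5 − 310.6) / (566162 − 566332) = -0.02882
∂h/∂y = (309.6 − 310.6) / (4961602 − 4961742) = +0.007143
Flow = −∇h = (+0.02882 east, -0.007143 north), which points east.

E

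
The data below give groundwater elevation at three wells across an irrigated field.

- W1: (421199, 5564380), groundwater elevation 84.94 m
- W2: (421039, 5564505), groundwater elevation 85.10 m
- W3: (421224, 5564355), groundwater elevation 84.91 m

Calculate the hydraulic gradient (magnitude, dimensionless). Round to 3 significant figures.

With h = a·x + b·y + c and W1 as origin, the differences give:
  (-160)·a + 125·b = +0.16
  25·a + (-25)·b = -0.03
Eliminate b (×(-25) and ×125, subtract): 875·a = -0.250 → a = ∂h/∂x = -0.0002857
Back-substitute: b = ∂h/∂y = +0.0009143.
|∇h| = √(-0.0002857² + 0.0009143²) = 0.0009579

0.000958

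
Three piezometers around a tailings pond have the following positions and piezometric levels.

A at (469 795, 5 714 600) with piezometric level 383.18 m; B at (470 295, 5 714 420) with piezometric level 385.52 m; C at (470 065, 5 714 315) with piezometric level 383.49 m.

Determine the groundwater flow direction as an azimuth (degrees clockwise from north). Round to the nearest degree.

With h = a·x + b·y + c and A as origin, the differences give:
  500·a + (-180)·b = +2.34
  270·a + (-285)·b = +0.31
Eliminate b (×(-285) and ×(-180), subtract): -93900·a = -611.100 → a = ∂h/∂x = +0.006508
Back-substitute: b = ∂h/∂y = +0.005078.
Flow direction (−∇h) has components (-0.006508 E, -0.005078 N).
Azimuth = atan2(E, N) = atan2(-0.006508, -0.005078) = 232.0° ≈ 232°.

232°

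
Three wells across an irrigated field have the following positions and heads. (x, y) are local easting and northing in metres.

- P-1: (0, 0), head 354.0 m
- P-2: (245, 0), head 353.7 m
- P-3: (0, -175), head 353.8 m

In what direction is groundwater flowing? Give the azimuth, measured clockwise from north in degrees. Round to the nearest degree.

∂h/∂x = (353.7 − 354.0) / (245 − 0) = -0.001224
∂h/∂y = (353.8 − 354.0) / (-175 − 0) = +0.001143
Flow direction (−∇h) has components (+0.001224 E, -0.001143 N).
Azimuth = atan2(E, N) = atan2(+0.001224, -0.001143) = 133.0° ≈ 133°.

133°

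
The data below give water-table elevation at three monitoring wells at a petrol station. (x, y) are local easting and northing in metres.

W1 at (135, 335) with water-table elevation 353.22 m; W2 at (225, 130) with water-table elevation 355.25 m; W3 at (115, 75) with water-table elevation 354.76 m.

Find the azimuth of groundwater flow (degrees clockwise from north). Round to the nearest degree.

Taking W1 as reference: W2−W1 = (90, -205, +2.03); W3−W1 = (-20, -260, +1.54).
Solve a·Δx + b·Δy = Δh: det = 90·(-260) − (-20)·(-205) = -27500.
∂h/∂x = [(+2.03)·(-260) − (+1.54)·(-205)] / -27500 = +0.007713
∂h/∂y = [90·(+1.54) − (-20)·(+2.03)] / -27500 = -0.006516
Flow direction (−∇h) has components (-0.007713 E, +0.006516 N).
Azimuth = atan2(E, N) = atan2(-0.007713, +0.006516) = 310.2° ≈ 310°.

310°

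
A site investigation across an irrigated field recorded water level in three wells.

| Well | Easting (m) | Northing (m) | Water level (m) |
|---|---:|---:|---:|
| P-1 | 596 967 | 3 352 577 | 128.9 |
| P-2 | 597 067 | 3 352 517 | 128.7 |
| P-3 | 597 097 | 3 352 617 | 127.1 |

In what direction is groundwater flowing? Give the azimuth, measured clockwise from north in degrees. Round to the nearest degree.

With h = a·x + b·y + c and P-1 as origin, the differences give:
  100·a + (-60)·b = -0.2
  130·a + 40·b = -1.8
Eliminate b (×40 and ×(-60), subtract): 11800·a = -116.00 → a = ∂h/∂x = -0.009831
Back-substitute: b = ∂h/∂y = -0.01305.
Flow direction (−∇h) has components (+0.009831 E, +0.01305 N).
Azimuth = atan2(E, N) = atan2(+0.009831, +0.01305) = 37.0° ≈ 037°.

037°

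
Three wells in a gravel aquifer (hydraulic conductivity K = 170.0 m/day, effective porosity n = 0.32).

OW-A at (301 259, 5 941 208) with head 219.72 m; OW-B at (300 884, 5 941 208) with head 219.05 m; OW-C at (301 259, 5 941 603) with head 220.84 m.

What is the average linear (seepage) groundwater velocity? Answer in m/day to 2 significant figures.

∂h/∂x = (219.05 − 219.72) / (300884 − 301259) = +0.001787
∂h/∂y = (220.84 − 219.72) / (5941603 − 5941208) = +0.002835
|∇h| = √(0.001787² + 0.002835²) = 0.003351
Seepage velocity v = K·i/n = 170.0 × 0.003351 / 0.32 = 1.78 m/day.

1.8 m/day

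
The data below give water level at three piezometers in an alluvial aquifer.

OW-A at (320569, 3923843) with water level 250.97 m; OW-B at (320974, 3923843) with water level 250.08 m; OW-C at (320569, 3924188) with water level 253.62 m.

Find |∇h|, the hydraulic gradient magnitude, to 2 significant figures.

0.0080

∂h/∂x = (250.08 − 250.97) / (320974 − 320569) = -0.002198
∂h/∂y = (253.62 − 250.97) / (3924188 − 3923843) = +0.007681
|∇h| = √(-0.002198² + 0.007681²) = 0.007989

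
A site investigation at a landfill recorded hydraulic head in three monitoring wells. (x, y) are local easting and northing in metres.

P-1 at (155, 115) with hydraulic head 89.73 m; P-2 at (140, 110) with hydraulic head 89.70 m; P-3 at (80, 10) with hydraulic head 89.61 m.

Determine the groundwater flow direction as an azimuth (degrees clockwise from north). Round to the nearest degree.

With h = a·x + b·y + c and P-1 as origin, the differences give:
  (-15)·a + (-5)·b = -0.03
  (-75)·a + (-105)·b = -0.12
Eliminate b (×(-105) and ×(-5), subtract): 1200·a = 2.550 → a = ∂h/∂x = +0.002125
Back-substitute: b = ∂h/∂y = -0.0003750.
Flow direction (−∇h) has components (-0.002125 E, +0.0003750 N).
Azimuth = atan2(E, N) = atan2(-0.002125, +0.0003750) = 280.0° ≈ 280°.

280°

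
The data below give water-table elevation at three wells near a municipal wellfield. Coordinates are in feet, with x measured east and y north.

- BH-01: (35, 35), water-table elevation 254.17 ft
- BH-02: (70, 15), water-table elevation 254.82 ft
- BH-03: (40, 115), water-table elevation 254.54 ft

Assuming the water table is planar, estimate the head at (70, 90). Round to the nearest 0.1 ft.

Taking BH-01 as reference: BH-02−BH-01 = (35, -20, +0.65); BH-03−BH-01 = (5, 80, +0.37).
Solve a·Δx + b·Δy = Δh: det = 35·80 − 5·(-20) = 2900.
∂h/∂x = [(+0.65)·80 − (+0.37)·(-20)] / 2900 = +0.02048
∂h/∂y = [35·(+0.37) − 5·(+0.65)] / 2900 = +0.003345
h(70, 90) = 254.17 + (+0.02048)·(35) + (+0.003345)·(55) = 254.17 +0.717 +0.184 = 255.071 ft.

255.1 ft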